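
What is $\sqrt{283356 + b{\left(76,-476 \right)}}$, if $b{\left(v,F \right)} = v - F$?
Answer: $2 \sqrt{70977} \approx 532.83$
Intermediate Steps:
$\sqrt{283356 + b{\left(76,-476 \right)}} = \sqrt{283356 + \left(76 - -476\right)} = \sqrt{283356 + \left(76 + 476\right)} = \sqrt{283356 + 552} = \sqrt{283908} = 2 \sqrt{70977}$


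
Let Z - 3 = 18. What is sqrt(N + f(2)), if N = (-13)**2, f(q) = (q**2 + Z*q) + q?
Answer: sqrt(217) ≈ 14.731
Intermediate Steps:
Z = 21 (Z = 3 + 18 = 21)
f(q) = q**2 + 22*q (f(q) = (q**2 + 21*q) + q = q**2 + 22*q)
N = 169
sqrt(N + f(2)) = sqrt(169 + 2*(22 + 2)) = sqrt(169 + 2*24) = sqrt(169 + 48) = sqrt(217)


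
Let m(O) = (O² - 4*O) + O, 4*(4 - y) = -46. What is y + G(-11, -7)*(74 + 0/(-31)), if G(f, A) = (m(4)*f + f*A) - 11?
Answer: 3287/2 ≈ 1643.5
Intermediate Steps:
y = 31/2 (y = 4 - ¼*(-46) = 4 + 23/2 = 31/2 ≈ 15.500)
m(O) = O² - 3*O
G(f, A) = -11 + 4*f + A*f (G(f, A) = ((4*(-3 + 4))*f + f*A) - 11 = ((4*1)*f + A*f) - 11 = (4*f + A*f) - 11 = -11 + 4*f + A*f)
y + G(-11, -7)*(74 + 0/(-31)) = 31/2 + (-11 + 4*(-11) - 7*(-11))*(74 + 0/(-31)) = 31/2 + (-11 - 44 + 77)*(74 + 0*(-1/31)) = 31/2 + 22*(74 + 0) = 31/2 + 22*74 = 31/2 + 1628 = 3287/2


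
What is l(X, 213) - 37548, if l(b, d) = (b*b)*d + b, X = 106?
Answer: 2355826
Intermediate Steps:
l(b, d) = b + d*b**2 (l(b, d) = b**2*d + b = d*b**2 + b = b + d*b**2)
l(X, 213) - 37548 = 106*(1 + 106*213) - 37548 = 106*(1 + 22578) - 37548 = 106*22579 - 37548 = 2393374 - 37548 = 2355826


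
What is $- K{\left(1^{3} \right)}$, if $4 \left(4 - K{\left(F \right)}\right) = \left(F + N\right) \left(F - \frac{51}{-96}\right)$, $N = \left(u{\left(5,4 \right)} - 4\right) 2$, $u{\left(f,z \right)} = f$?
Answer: $- \frac{365}{128} \approx -2.8516$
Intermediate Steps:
$N = 2$ ($N = \left(5 - 4\right) 2 = 1 \cdot 2 = 2$)
$K{\left(F \right)} = 4 - \frac{\left(2 + F\right) \left(\frac{17}{32} + F\right)}{4}$ ($K{\left(F \right)} = 4 - \frac{\left(F + 2\right) \left(F - \frac{51}{-96}\right)}{4} = 4 - \frac{\left(2 + F\right) \left(F - - \frac{17}{32}\right)}{4} = 4 - \frac{\left(2 + F\right) \left(F + \frac{17}{32}\right)}{4} = 4 - \frac{\left(2 + F\right) \left(\frac{17}{32} + F\right)}{4}$)
$- K{\left(1^{3} \right)} = - (\frac{239}{64} - \frac{81 \cdot 1^{3}}{128} - \frac{\left(1^{3}\right)^{2}}{4}) = - (\frac{239}{64} - \frac{81}{128} - \frac{1^{2}}{4}) = - (\frac{239}{64} - \frac{81}{128} - \frac{1}{4}) = \left(-1\right) \frac{365}{128} = - \frac{365}{128}$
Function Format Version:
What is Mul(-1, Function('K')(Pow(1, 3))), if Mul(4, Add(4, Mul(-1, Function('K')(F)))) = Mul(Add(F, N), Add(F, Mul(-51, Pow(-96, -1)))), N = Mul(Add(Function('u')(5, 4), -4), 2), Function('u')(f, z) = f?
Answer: Rational(-365, 128) ≈ -2.8516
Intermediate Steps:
N = 2 (N = Mul(Add(5, -4), 2) = Mul(1, 2) = 2)
Function('K')(F) = Add(4, Mul(Rational(-1, 4), Add(2, F), Add(Rational(17, 32), F))) (Function('K')(F) = Add(4, Mul(Rational(-1, 4), Mul(Add(F, 2), Add(F, Mul(-51, Pow(-96, -1)))))) = Add(4, Mul(Rational(-1, 4), Mul(Add(2, F), Add(F, Mul(-51, Rational(-1, 96)))))) = Add(4, Mul(Rational(-1, 4), Mul(Add(2, F), Add(F, Rational(17, 32))))) = Add(4, Mul(Rational(-1, 4), Mul(Add(2, F), Add(Rational(17, 32), F)))) = Add(4, Mul(Rational(-1, 4), Add(2, F), Add(Rational(17, 32), F))))
Mul(-1, Function('K')(Pow(1, 3))) = Mul(-1, Add(Rational(239, 64), Mul(Rational(-81, 128), Pow(1, 3)), Mul(Rational(-1, 4), Pow(Pow(1, 3), 2)))) = Mul(-1, Add(Rational(239, 64), Mul(Rational(-81, 128), 1), Mul(Rational(-1, 4), Pow(1, 2)))) = Mul(-1, Add(Rational(239, 64), Rational(-81, 128), Mul(Rational(-1, 4), 1))) = Mul(-1, Add(Rational(239, 64), Rational(-81, 128), Rational(-1, 4))) = Mul(-1, Rational(365, 128)) = Rational(-365, 128)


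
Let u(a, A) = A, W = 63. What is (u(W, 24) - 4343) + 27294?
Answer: 22975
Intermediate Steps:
(u(W, 24) - 4343) + 27294 = (24 - 4343) + 27294 = -4319 + 27294 = 22975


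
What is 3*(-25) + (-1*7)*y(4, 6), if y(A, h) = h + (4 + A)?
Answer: -173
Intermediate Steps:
y(A, h) = 4 + A + h
3*(-25) + (-1*7)*y(4, 6) = 3*(-25) + (-1*7)*(4 + 4 + 6) = -75 - 7*14 = -75 - 98 = -173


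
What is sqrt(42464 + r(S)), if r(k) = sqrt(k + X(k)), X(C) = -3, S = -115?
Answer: sqrt(42464 + I*sqrt(118)) ≈ 206.07 + 0.026*I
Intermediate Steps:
r(k) = sqrt(-3 + k) (r(k) = sqrt(k - 3) = sqrt(-3 + k))
sqrt(42464 + r(S)) = sqrt(42464 + sqrt(-3 - 115)) = sqrt(42464 + sqrt(-118)) = sqrt(42464 + I*sqrt(118))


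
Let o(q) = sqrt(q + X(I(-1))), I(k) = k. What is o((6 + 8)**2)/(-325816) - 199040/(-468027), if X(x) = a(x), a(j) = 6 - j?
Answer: 199040/468027 - sqrt(203)/325816 ≈ 0.42523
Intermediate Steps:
X(x) = 6 - x
o(q) = sqrt(7 + q) (o(q) = sqrt(q + (6 - 1*(-1))) = sqrt(q + (6 + 1)) = sqrt(q + 7) = sqrt(7 + q))
o((6 + 8)**2)/(-325816) - 199040/(-468027) = sqrt(7 + (6 + 8)**2)/(-325816) - 199040/(-468027) = sqrt(7 + 14**2)*(-1/325816) - 199040*(-1/468027) = sqrt(7 + 196)*(-1/325816) + 199040/468027 = sqrt(203)*(-1/325816) + 199040/468027 = -sqrt(203)/325816 + 199040/468027 = 199040/468027 - sqrt(203)/325816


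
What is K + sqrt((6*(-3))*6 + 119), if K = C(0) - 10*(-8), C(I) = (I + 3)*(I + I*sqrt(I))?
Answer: 80 + sqrt(11) ≈ 83.317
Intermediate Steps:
C(I) = (3 + I)*(I + I**(3/2))
K = 80 (K = (0**2 + 0**(5/2) + 3*0 + 3*0**(3/2)) - 10*(-8) = (0 + 0 + 0 + 3*0) + 80 = (0 + 0 + 0 + 0) + 80 = 0 + 80 = 80)
K + sqrt((6*(-3))*6 + 119) = 80 + sqrt((6*(-3))*6 + 119) = 80 + sqrt(-18*6 + 119) = 80 + sqrt(-108 + 119) = 80 + sqrt(11)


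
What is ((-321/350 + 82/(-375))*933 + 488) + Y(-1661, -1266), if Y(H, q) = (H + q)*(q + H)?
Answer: 14991825257/1750 ≈ 8.5668e+6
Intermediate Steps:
Y(H, q) = (H + q)² (Y(H, q) = (H + q)*(H + q) = (H + q)²)
((-321/350 + 82/(-375))*933 + 488) + Y(-1661, -1266) = ((-321/350 + 82/(-375))*933 + 488) + (-1661 - 1266)² = ((-321*1/350 + 82*(-1/375))*933 + 488) + (-2927)² = ((-321/350 - 82/375)*933 + 488) + 8567329 = (-5963/5250*933 + 488) + 8567329 = (-1854493/1750 + 488) + 8567329 = -1000493/1750 + 8567329 = 14991825257/1750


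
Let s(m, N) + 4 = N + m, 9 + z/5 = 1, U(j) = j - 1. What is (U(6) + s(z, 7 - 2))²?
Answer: 1156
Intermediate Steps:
U(j) = -1 + j
z = -40 (z = -45 + 5*1 = -45 + 5 = -40)
s(m, N) = -4 + N + m (s(m, N) = -4 + (N + m) = -4 + N + m)
(U(6) + s(z, 7 - 2))² = ((-1 + 6) + (-4 + (7 - 2) - 40))² = (5 + (-4 + 5 - 40))² = (5 - 39)² = (-34)² = 1156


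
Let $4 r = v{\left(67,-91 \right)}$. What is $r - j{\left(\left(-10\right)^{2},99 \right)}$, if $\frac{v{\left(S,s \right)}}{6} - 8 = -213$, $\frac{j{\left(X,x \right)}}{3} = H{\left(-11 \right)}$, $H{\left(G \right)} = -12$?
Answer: $- \frac{543}{2} \approx -271.5$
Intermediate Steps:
$j{\left(X,x \right)} = -36$ ($j{\left(X,x \right)} = 3 \left(-12\right) = -36$)
$v{\left(S,s \right)} = -1230$ ($v{\left(S,s \right)} = 48 + 6 \left(-213\right) = 48 - 1278 = -1230$)
$r = - \frac{615}{2}$ ($r = \frac{1}{4} \left(-1230\right) = - \frac{615}{2} \approx -307.5$)
$r - j{\left(\left(-10\right)^{2},99 \right)} = - \frac{615}{2} - -36 = - \frac{615}{2} + 36 = - \frac{543}{2}$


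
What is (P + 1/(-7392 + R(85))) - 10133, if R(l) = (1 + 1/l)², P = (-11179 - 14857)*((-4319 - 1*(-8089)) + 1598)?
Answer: -7463764350216549/53399804 ≈ -1.3977e+8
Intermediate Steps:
P = -139761248 (P = -26036*((-4319 + 8089) + 1598) = -26036*(3770 + 1598) = -26036*5368 = -139761248)
R(l) = (1 + 1/l)²
(P + 1/(-7392 + R(85))) - 10133 = (-139761248 + 1/(-7392 + (1 + 85)²/85²)) - 10133 = (-139761248 + 1/(-7392 + (1/7225)*86²)) - 10133 = (-139761248 + 1/(-7392 + (1/7225)*7396)) - 10133 = (-139761248 + 1/(-7392 + 7396/7225)) - 10133 = (-139761248 + 1/(-53399804/7225)) - 10133 = (-139761248 - 7225/53399804) - 10133 = -7463223250002617/53399804 - 10133 = -7463764350216549/53399804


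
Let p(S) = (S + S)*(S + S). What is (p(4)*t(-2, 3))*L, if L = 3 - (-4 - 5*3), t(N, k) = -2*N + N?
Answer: 2816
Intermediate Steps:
p(S) = 4*S**2 (p(S) = (2*S)*(2*S) = 4*S**2)
t(N, k) = -N
L = 22 (L = 3 - (-4 - 15) = 3 - 1*(-19) = 3 + 19 = 22)
(p(4)*t(-2, 3))*L = ((4*4**2)*(-1*(-2)))*22 = ((4*16)*2)*22 = (64*2)*22 = 128*22 = 2816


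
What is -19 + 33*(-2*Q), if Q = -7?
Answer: 443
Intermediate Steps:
-19 + 33*(-2*Q) = -19 + 33*(-2*(-7)) = -19 + 33*14 = -19 + 462 = 443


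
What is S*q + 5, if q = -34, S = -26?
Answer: 889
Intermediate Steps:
S*q + 5 = -26*(-34) + 5 = 884 + 5 = 889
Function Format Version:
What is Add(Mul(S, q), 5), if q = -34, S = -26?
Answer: 889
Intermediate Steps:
Add(Mul(S, q), 5) = Add(Mul(-26, -34), 5) = Add(884, 5) = 889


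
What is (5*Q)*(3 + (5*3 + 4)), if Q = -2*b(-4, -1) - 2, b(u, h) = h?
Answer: 0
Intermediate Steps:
Q = 0 (Q = -2*(-1) - 2 = 2 - 2 = 0)
(5*Q)*(3 + (5*3 + 4)) = (5*0)*(3 + (5*3 + 4)) = 0*(3 + (15 + 4)) = 0*(3 + 19) = 0*22 = 0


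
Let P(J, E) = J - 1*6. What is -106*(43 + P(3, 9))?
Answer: -4240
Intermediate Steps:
P(J, E) = -6 + J (P(J, E) = J - 6 = -6 + J)
-106*(43 + P(3, 9)) = -106*(43 + (-6 + 3)) = -106*(43 - 3) = -106*40 = -4240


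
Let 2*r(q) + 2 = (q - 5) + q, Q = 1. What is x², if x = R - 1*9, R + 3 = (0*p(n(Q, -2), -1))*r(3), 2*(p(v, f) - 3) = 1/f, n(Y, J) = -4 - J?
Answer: 144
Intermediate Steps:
r(q) = -7/2 + q (r(q) = -1 + ((q - 5) + q)/2 = -1 + ((-5 + q) + q)/2 = -1 + (-5 + 2*q)/2 = -1 + (-5/2 + q) = -7/2 + q)
p(v, f) = 3 + 1/(2*f)
R = -3 (R = -3 + (0*(3 + (½)/(-1)))*(-7/2 + 3) = -3 + (0*(3 + (½)*(-1)))*(-½) = -3 + (0*(3 - ½))*(-½) = -3 + (0*(5/2))*(-½) = -3 + 0*(-½) = -3 + 0 = -3)
x = -12 (x = -3 - 1*9 = -3 - 9 = -12)
x² = (-12)² = 144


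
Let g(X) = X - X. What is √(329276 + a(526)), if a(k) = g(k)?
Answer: 2*√82319 ≈ 573.83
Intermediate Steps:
g(X) = 0
a(k) = 0
√(329276 + a(526)) = √(329276 + 0) = √329276 = 2*√82319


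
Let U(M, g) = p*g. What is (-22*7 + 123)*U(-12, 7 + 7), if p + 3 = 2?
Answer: 434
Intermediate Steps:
p = -1 (p = -3 + 2 = -1)
U(M, g) = -g
(-22*7 + 123)*U(-12, 7 + 7) = (-22*7 + 123)*(-(7 + 7)) = (-154 + 123)*(-1*14) = -31*(-14) = 434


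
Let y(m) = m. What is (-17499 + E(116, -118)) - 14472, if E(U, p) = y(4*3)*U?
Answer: -30579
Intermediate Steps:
E(U, p) = 12*U (E(U, p) = (4*3)*U = 12*U)
(-17499 + E(116, -118)) - 14472 = (-17499 + 12*116) - 14472 = (-17499 + 1392) - 14472 = -16107 - 14472 = -30579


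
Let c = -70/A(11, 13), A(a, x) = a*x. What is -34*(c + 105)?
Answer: -508130/143 ≈ -3553.4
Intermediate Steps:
c = -70/143 (c = -70/(11*13) = -70/143 ≈ -0.48951)
-34*(c + 105) = -34*(-70/143 + 105) = -34*14945/143 = -508130/143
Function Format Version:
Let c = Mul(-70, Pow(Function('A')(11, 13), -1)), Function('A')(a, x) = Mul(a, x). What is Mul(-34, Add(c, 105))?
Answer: Rational(-508130, 143) ≈ -3553.4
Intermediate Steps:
c = Rational(-70, 143) (c = Mul(-70, Pow(Mul(11, 13), -1)) = Mul(-70, Pow(143, -1)) = Mul(-70, Rational(1, 143)) = Rational(-70, 143) ≈ -0.48951)
Mul(-34, Add(c, 105)) = Mul(-34, Add(Rational(-70, 143), 105)) = Mul(-34, Rational(14945, 143)) = Rational(-508130, 143)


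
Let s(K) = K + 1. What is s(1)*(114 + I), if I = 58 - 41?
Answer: 262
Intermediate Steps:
I = 17
s(K) = 1 + K
s(1)*(114 + I) = (1 + 1)*(114 + 17) = 2*131 = 262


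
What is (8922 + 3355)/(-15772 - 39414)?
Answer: -12277/55186 ≈ -0.22247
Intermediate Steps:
(8922 + 3355)/(-15772 - 39414) = 12277/(-55186) = 12277*(-1/55186) = -12277/55186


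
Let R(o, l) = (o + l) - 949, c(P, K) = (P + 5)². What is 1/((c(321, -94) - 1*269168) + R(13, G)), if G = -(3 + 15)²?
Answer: -1/164152 ≈ -6.0919e-6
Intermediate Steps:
c(P, K) = (5 + P)²
G = -324 (G = -1*18² = -1*324 = -324)
R(o, l) = -949 + l + o (R(o, l) = (l + o) - 949 = -949 + l + o)
1/((c(321, -94) - 1*269168) + R(13, G)) = 1/(((5 + 321)² - 1*269168) + (-949 - 324 + 13)) = 1/((326² - 269168) - 1260) = 1/((106276 - 269168) - 1260) = 1/(-162892 - 1260) = 1/(-164152) = -1/164152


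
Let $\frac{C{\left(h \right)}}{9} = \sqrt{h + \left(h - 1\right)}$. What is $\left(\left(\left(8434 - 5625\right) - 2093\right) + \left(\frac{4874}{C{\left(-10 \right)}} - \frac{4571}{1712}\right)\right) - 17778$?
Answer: $- \frac{29214715}{1712} - \frac{4874 i \sqrt{21}}{189} \approx -17065.0 - 118.18 i$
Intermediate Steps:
$C{\left(h \right)} = 9 \sqrt{-1 + 2 h}$ ($C{\left(h \right)} = 9 \sqrt{h + \left(h - 1\right)} = 9 \sqrt{h + \left(-1 + h\right)} = 9 \sqrt{-1 + 2 h}$)
$\left(\left(\left(8434 - 5625\right) - 2093\right) + \left(\frac{4874}{C{\left(-10 \right)}} - \frac{4571}{1712}\right)\right) - 17778 = \left(\left(\left(8434 - 5625\right) - 2093\right) + \left(\frac{4874}{9 \sqrt{-1 + 2 \left(-10\right)}} - \frac{4571}{1712}\right)\right) - 17778 = \left(\left(2809 - 2093\right) + \left(\frac{4874}{9 \sqrt{-1 - 20}} - \frac{4571}{1712}\right)\right) - 17778 = \left(716 - \left(\frac{4571}{1712} - \frac{4874}{9 \sqrt{-21}}\right)\right) - 17778 = \left(716 - \left(\frac{4571}{1712} - \frac{4874}{9 i \sqrt{21}}\right)\right) - 17778 = \left(716 - \left(\frac{4571}{1712} - 4874 \left(- \frac{i \sqrt{21}}{189}\right)\right)\right) - 17778 = \left(716 - \left(\frac{4571}{1712} + \frac{4874 i \sqrt{21}}{189}\right)\right) - 17778 = \left(\frac{1221221}{1712} - \frac{4874 i \sqrt{21}}{189}\right) - 17778 = - \frac{29214715}{1712} - \frac{4874 i \sqrt{21}}{189}$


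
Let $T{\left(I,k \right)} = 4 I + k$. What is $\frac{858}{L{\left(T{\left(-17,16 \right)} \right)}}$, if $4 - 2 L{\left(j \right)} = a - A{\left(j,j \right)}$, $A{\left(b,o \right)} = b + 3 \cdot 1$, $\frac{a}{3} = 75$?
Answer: $- \frac{286}{45} \approx -6.3556$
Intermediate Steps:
$a = 225$ ($a = 3 \cdot 75 = 225$)
$A{\left(b,o \right)} = 3 + b$ ($A{\left(b,o \right)} = b + 3 = 3 + b$)
$T{\left(I,k \right)} = k + 4 I$
$L{\left(j \right)} = -109 + \frac{j}{2}$ ($L{\left(j \right)} = 2 - \frac{225 - \left(3 + j\right)}{2} = 2 - \frac{222 - j}{2} = 2 + \left(-111 + \frac{j}{2}\right) = -109 + \frac{j}{2}$)
$\frac{858}{L{\left(T{\left(-17,16 \right)} \right)}} = \frac{858}{-109 + \frac{16 + 4 \left(-17\right)}{2}} = \frac{858}{-109 + \frac{16 - 68}{2}} = \frac{858}{-109 + \frac{1}{2} \left(-52\right)} = \frac{858}{-109 - 26} = \frac{858}{-135} = 858 \left(- \frac{1}{135}\right) = - \frac{286}{45}$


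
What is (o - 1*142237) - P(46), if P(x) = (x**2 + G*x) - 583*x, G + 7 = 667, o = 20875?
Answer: -127020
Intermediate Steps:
G = 660 (G = -7 + 667 = 660)
P(x) = x**2 + 77*x (P(x) = (x**2 + 660*x) - 583*x = x**2 + 77*x)
(o - 1*142237) - P(46) = (20875 - 1*142237) - 46*(77 + 46) = (20875 - 142237) - 46*123 = -121362 - 1*5658 = -121362 - 5658 = -127020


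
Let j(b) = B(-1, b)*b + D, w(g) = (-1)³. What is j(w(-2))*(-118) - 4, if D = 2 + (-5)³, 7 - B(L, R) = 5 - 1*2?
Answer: 14982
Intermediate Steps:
B(L, R) = 4 (B(L, R) = 7 - (5 - 1*2) = 7 - (5 - 2) = 7 - 1*3 = 7 - 3 = 4)
w(g) = -1
D = -123 (D = 2 - 125 = -123)
j(b) = -123 + 4*b (j(b) = 4*b - 123 = -123 + 4*b)
j(w(-2))*(-118) - 4 = (-123 + 4*(-1))*(-118) - 4 = (-123 - 4)*(-118) - 4 = -127*(-118) - 4 = 14986 - 4 = 14982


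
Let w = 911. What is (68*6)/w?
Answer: 408/911 ≈ 0.44786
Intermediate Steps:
(68*6)/w = (68*6)/911 = 408*(1/911) = 408/911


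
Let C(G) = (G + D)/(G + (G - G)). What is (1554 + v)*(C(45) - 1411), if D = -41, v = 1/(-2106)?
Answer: -207788455993/94770 ≈ -2.1926e+6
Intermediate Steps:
v = -1/2106 ≈ -0.00047483
C(G) = (-41 + G)/G (C(G) = (G - 41)/(G + (G - G)) = (-41 + G)/(G + 0) = (-41 + G)/G)
(1554 + v)*(C(45) - 1411) = (1554 - 1/2106)*((-41 + 45)/45 - 1411) = 3272723*((1/45)*4 - 1411)/2106 = 3272723*(4/45 - 1411)/2106 = (3272723/2106)*(-63491/45) = -207788455993/94770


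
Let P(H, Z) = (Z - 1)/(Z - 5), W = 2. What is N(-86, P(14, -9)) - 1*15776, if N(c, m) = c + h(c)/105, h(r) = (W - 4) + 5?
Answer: -555169/35 ≈ -15862.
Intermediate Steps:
P(H, Z) = (-1 + Z)/(-5 + Z)
h(r) = 3 (h(r) = (2 - 4) + 5 = -2 + 5 = 3)
N(c, m) = 1/35 + c (N(c, m) = c + 3/105 = c + 3*(1/105) = c + 1/35 = 1/35 + c)
N(-86, P(14, -9)) - 1*15776 = (1/35 - 86) - 1*15776 = -3009/35 - 15776 = -555169/35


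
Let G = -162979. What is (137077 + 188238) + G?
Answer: 162336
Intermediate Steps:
(137077 + 188238) + G = (137077 + 188238) - 162979 = 325315 - 162979 = 162336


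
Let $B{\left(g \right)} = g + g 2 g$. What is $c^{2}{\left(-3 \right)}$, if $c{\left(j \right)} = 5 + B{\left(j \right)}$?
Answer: $400$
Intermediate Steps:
$B{\left(g \right)} = g + 2 g^{2}$
$c{\left(j \right)} = 5 + j \left(1 + 2 j\right)$
$c^{2}{\left(-3 \right)} = \left(5 - 3 \left(1 + 2 \left(-3\right)\right)\right)^{2} = \left(5 - 3 \left(1 - 6\right)\right)^{2} = \left(5 - -15\right)^{2} = \left(5 + 15\right)^{2} = 20^{2} = 400$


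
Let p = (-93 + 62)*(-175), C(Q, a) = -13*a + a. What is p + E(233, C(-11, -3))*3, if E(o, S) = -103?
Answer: 5116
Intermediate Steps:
C(Q, a) = -12*a
p = 5425 (p = -31*(-175) = 5425)
p + E(233, C(-11, -3))*3 = 5425 - 103*3 = 5425 - 309 = 5116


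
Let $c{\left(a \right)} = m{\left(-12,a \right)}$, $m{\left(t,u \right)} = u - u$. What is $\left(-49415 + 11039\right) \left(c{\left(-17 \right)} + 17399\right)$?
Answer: $-667704024$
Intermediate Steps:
$m{\left(t,u \right)} = 0$
$c{\left(a \right)} = 0$
$\left(-49415 + 11039\right) \left(c{\left(-17 \right)} + 17399\right) = \left(-49415 + 11039\right) \left(0 + 17399\right) = \left(-38376\right) 17399 = -667704024$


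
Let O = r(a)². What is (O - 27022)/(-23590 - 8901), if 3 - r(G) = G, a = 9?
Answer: 26986/32491 ≈ 0.83057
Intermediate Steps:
r(G) = 3 - G
O = 36 (O = (3 - 1*9)² = (3 - 9)² = (-6)² = 36)
(O - 27022)/(-23590 - 8901) = (36 - 27022)/(-23590 - 8901) = -26986/(-32491) = -26986*(-1/32491) = 26986/32491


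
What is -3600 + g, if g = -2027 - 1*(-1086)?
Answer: -4541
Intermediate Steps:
g = -941 (g = -2027 + 1086 = -941)
-3600 + g = -3600 - 941 = -4541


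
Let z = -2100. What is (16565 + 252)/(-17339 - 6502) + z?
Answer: -50082917/23841 ≈ -2100.7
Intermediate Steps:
(16565 + 252)/(-17339 - 6502) + z = (16565 + 252)/(-17339 - 6502) - 2100 = 16817/(-23841) - 2100 = 16817*(-1/23841) - 2100 = -16817/23841 - 2100 = -50082917/23841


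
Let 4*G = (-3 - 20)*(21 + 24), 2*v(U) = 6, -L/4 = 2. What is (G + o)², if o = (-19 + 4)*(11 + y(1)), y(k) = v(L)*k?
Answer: 3515625/16 ≈ 2.1973e+5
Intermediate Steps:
L = -8 (L = -4*2 = -8)
v(U) = 3 (v(U) = (½)*6 = 3)
y(k) = 3*k
o = -210 (o = (-19 + 4)*(11 + 3*1) = -15*(11 + 3) = -15*14 = -210)
G = -1035/4 (G = ((-3 - 20)*(21 + 24))/4 = (-23*45)/4 = (¼)*(-1035) = -1035/4 ≈ -258.75)
(G + o)² = (-1035/4 - 210)² = (-1875/4)² = 3515625/16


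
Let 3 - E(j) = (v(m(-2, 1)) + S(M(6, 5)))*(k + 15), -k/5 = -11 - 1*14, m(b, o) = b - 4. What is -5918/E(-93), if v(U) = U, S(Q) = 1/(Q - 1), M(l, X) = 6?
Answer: -5918/815 ≈ -7.2614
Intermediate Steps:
m(b, o) = -4 + b
S(Q) = 1/(-1 + Q)
k = 125 (k = -5*(-11 - 1*14) = -5*(-11 - 14) = -5*(-25) = 125)
E(j) = 815 (E(j) = 3 - ((-4 - 2) + 1/(-1 + 6))*(125 + 15) = 3 - (-6 + 1/5)*140 = 3 - (-29)*140/5 = 3 - 1*(-812) = 3 + 812 = 815)
-5918/E(-93) = -5918/815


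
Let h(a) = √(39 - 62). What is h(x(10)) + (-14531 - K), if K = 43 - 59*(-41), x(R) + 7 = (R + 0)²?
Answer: -16993 + I*√23 ≈ -16993.0 + 4.7958*I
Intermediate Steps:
x(R) = -7 + R² (x(R) = -7 + (R + 0)² = -7 + R²)
K = 2462 (K = 43 + 2419 = 2462)
h(a) = I*√23 (h(a) = √(-23) = I*√23)
h(x(10)) + (-14531 - K) = I*√23 + (-14531 - 1*2462) = I*√23 + (-14531 - 2462) = I*√23 - 16993 = -16993 + I*√23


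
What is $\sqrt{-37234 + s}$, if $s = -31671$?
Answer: $i \sqrt{68905} \approx 262.5 i$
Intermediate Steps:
$\sqrt{-37234 + s} = \sqrt{-37234 - 31671} = \sqrt{-68905} = i \sqrt{68905}$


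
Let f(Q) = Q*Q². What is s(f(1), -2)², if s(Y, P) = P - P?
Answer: 0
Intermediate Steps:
f(Q) = Q³
s(Y, P) = 0
s(f(1), -2)² = 0² = 0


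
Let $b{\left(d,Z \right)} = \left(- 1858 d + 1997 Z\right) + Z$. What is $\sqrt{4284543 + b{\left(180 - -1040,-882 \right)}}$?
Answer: $\sqrt{255547} \approx 505.52$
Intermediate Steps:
$b{\left(d,Z \right)} = - 1858 d + 1998 Z$
$\sqrt{4284543 + b{\left(180 - -1040,-882 \right)}} = \sqrt{4284543 + \left(- 1858 \left(180 - -1040\right) + 1998 \left(-882\right)\right)} = \sqrt{4284543 - \left(1762236 + 1858 \left(180 + 1040\right)\right)} = \sqrt{4284543 - 4028996} = \sqrt{255547}$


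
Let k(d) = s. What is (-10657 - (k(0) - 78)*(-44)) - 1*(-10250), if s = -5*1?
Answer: -4059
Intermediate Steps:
s = -5
k(d) = -5
(-10657 - (k(0) - 78)*(-44)) - 1*(-10250) = (-10657 - (-5 - 78)*(-44)) - 1*(-10250) = (-10657 - (-83)*(-44)) + 10250 = (-10657 - 1*3652) + 10250 = (-10657 - 3652) + 10250 = -14309 + 10250 = -4059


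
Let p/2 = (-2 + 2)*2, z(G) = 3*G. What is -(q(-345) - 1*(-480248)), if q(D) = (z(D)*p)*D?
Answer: -480248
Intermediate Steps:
p = 0 (p = 2*((-2 + 2)*2) = 2*(0*2) = 2*0 = 0)
q(D) = 0 (q(D) = ((3*D)*0)*D = 0*D = 0)
-(q(-345) - 1*(-480248)) = -(0 - 1*(-480248)) = -(0 + 480248) = -1*480248 = -480248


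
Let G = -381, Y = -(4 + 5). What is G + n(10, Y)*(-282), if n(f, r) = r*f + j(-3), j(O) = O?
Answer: 25845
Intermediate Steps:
Y = -9 (Y = -1*9 = -9)
n(f, r) = -3 + f*r (n(f, r) = r*f - 3 = f*r - 3 = -3 + f*r)
G + n(10, Y)*(-282) = -381 + (-3 + 10*(-9))*(-282) = -381 + (-3 - 90)*(-282) = -381 - 93*(-282) = -381 + 26226 = 25845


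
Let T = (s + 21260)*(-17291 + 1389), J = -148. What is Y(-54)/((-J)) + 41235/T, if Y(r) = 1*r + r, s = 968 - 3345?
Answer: -8109017277/11110266242 ≈ -0.72987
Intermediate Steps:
s = -2377
Y(r) = 2*r (Y(r) = r + r = 2*r)
T = -300277466 (T = (-2377 + 21260)*(-17291 + 1389) = 18883*(-15902) = -300277466)
Y(-54)/((-J)) + 41235/T = (2*(-54))/((-1*(-148))) + 41235/(-300277466) = -108/148 + 41235*(-1/300277466) = -108*1/148 - 41235/300277466 = -27/37 - 41235/300277466 = -8109017277/11110266242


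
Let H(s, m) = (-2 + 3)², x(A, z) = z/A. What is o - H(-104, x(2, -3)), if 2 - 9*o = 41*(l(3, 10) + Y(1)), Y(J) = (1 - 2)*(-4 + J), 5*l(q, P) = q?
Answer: -773/45 ≈ -17.178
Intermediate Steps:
l(q, P) = q/5
Y(J) = 4 - J (Y(J) = -(-4 + J) = 4 - J)
H(s, m) = 1 (H(s, m) = 1² = 1)
o = -728/45 (o = 2/9 - 41*((⅕)*3 + (4 - 1*1))/9 = 2/9 - 41*(⅗ + (4 - 1))/9 = 2/9 - 41*(⅗ + 3)/9 = 2/9 - 41*18/(9*5) = 2/9 - ⅑*738/5 = 2/9 - 82/5 = -728/45 ≈ -16.178)
o - H(-104, x(2, -3)) = -728/45 - 1*1 = -728/45 - 1 = -773/45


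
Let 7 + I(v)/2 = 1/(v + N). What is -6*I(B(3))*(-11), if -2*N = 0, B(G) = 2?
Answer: -858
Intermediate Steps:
N = 0 (N = -1/2*0 = 0)
I(v) = -14 + 2/v (I(v) = -14 + 2/(v + 0) = -14 + 2/v)
-6*I(B(3))*(-11) = -6*(-14 + 2/2)*(-11) = -6*(-14 + 2*(1/2))*(-11) = -6*(-14 + 1)*(-11) = -6*(-13)*(-11) = 78*(-11) = -858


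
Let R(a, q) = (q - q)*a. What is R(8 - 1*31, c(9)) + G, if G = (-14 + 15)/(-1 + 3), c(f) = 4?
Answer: ½ ≈ 0.50000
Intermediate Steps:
G = ½ (G = 1/2 = 1*(½) = ½ ≈ 0.50000)
R(a, q) = 0 (R(a, q) = 0*a = 0)
R(8 - 1*31, c(9)) + G = 0 + ½ = ½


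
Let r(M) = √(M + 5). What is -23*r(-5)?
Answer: 0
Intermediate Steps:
r(M) = √(5 + M)
-23*r(-5) = -23*√(5 - 5) = -23*√0 = -23*0 = 0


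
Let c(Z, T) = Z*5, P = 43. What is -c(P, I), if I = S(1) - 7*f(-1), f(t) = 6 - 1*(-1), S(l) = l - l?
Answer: -215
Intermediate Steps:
S(l) = 0
f(t) = 7 (f(t) = 6 + 1 = 7)
I = -49 (I = 0 - 7*7 = 0 - 49 = -49)
c(Z, T) = 5*Z
-c(P, I) = -5*43 = -1*215 = -215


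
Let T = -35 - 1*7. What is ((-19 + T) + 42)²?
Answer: 361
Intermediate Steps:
T = -42 (T = -35 - 7 = -42)
((-19 + T) + 42)² = ((-19 - 42) + 42)² = (-61 + 42)² = (-19)² = 361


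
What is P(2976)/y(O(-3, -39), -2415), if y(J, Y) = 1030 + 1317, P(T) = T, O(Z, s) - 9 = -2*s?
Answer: 2976/2347 ≈ 1.2680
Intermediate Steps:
O(Z, s) = 9 - 2*s
y(J, Y) = 2347
P(2976)/y(O(-3, -39), -2415) = 2976/2347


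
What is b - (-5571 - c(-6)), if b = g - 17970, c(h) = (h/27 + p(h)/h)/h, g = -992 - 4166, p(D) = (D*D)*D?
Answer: -474200/27 ≈ -17563.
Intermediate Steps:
p(D) = D³ (p(D) = D²*D = D³)
g = -5158
c(h) = (h² + h/27)/h (c(h) = (h/27 + h³/h)/h = (h*(1/27) + h²)/h = (h/27 + h²)/h = (h² + h/27)/h)
b = -23128 (b = -5158 - 17970 = -23128)
b - (-5571 - c(-6)) = -23128 - (-5571 - (1/27 - 6)) = -23128 - (-5571 - 1*(-161/27)) = -23128 - (-5571 + 161/27) = -23128 - 1*(-150256/27) = -23128 + 150256/27 = -474200/27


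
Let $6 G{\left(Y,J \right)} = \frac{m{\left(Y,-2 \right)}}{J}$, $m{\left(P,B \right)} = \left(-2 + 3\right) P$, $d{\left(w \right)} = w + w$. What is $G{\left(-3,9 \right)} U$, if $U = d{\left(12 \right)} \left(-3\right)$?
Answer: $4$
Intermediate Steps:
$d{\left(w \right)} = 2 w$
$m{\left(P,B \right)} = P$ ($m{\left(P,B \right)} = 1 P = P$)
$G{\left(Y,J \right)} = \frac{Y}{6 J}$ ($G{\left(Y,J \right)} = \frac{Y \frac{1}{J}}{6} = \frac{Y}{6 J}$)
$U = -72$ ($U = 2 \cdot 12 \left(-3\right) = 24 \left(-3\right) = -72$)
$G{\left(-3,9 \right)} U = \frac{1}{6} \left(-3\right) \frac{1}{9} \left(-72\right) = \left(- \frac{1}{18}\right) \left(-72\right) = 4$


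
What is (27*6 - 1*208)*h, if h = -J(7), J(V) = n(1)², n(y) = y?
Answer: 46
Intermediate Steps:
J(V) = 1 (J(V) = 1² = 1)
h = -1 (h = -1*1 = -1)
(27*6 - 1*208)*h = (27*6 - 1*208)*(-1) = (162 - 208)*(-1) = -46*(-1) = 46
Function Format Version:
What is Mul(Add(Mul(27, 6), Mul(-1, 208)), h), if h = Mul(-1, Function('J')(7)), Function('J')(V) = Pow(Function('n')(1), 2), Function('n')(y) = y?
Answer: 46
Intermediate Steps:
Function('J')(V) = 1 (Function('J')(V) = Pow(1, 2) = 1)
h = -1 (h = Mul(-1, 1) = -1)
Mul(Add(Mul(27, 6), Mul(-1, 208)), h) = Mul(Add(Mul(27, 6), Mul(-1, 208)), -1) = Mul(Add(162, -208), -1) = Mul(-46, -1) = 46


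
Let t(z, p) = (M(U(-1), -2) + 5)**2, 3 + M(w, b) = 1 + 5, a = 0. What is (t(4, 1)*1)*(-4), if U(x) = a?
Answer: -256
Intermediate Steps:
U(x) = 0
M(w, b) = 3 (M(w, b) = -3 + (1 + 5) = -3 + 6 = 3)
t(z, p) = 64 (t(z, p) = (3 + 5)**2 = 8**2 = 64)
(t(4, 1)*1)*(-4) = (64*1)*(-4) = 64*(-4) = -256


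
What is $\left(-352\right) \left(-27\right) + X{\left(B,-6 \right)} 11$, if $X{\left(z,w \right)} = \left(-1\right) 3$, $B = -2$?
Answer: $9471$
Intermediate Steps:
$X{\left(z,w \right)} = -3$
$\left(-352\right) \left(-27\right) + X{\left(B,-6 \right)} 11 = \left(-352\right) \left(-27\right) - 33 = 9504 - 33 = 9471$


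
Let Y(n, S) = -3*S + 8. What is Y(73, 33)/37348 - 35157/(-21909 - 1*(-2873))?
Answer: 81956960/44434783 ≈ 1.8444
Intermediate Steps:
Y(n, S) = 8 - 3*S
Y(73, 33)/37348 - 35157/(-21909 - 1*(-2873)) = (8 - 3*33)/37348 - 35157/(-21909 - 1*(-2873)) = (8 - 99)*(1/37348) - 35157/(-21909 + 2873) = -91*1/37348 - 35157/(-19036) = -91/37348 - 35157*(-1/19036) = -91/37348 + 35157/19036 = 81956960/44434783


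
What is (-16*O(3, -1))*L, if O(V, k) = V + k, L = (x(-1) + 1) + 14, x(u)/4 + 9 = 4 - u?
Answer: 32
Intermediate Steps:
x(u) = -20 - 4*u (x(u) = -36 + 4*(4 - u) = -36 + (16 - 4*u) = -20 - 4*u)
L = -1 (L = ((-20 - 4*(-1)) + 1) + 14 = ((-20 + 4) + 1) + 14 = (-16 + 1) + 14 = -15 + 14 = -1)
(-16*O(3, -1))*L = -16*(3 - 1)*(-1) = -16*2*(-1) = -32*(-1) = 32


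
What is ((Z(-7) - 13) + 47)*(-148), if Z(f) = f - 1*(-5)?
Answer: -4736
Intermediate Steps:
Z(f) = 5 + f (Z(f) = f + 5 = 5 + f)
((Z(-7) - 13) + 47)*(-148) = (((5 - 7) - 13) + 47)*(-148) = ((-2 - 13) + 47)*(-148) = (-15 + 47)*(-148) = 32*(-148) = -4736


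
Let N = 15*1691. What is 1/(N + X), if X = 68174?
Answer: 1/93539 ≈ 1.0691e-5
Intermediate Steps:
N = 25365
1/(N + X) = 1/(25365 + 68174) = 1/93539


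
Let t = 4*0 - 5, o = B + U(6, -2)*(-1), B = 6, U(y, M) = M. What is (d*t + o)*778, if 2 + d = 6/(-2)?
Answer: 25674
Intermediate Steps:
d = -5 (d = -2 + 6/(-2) = -2 + 6*(-½) = -2 - 3 = -5)
o = 8 (o = 6 - 2*(-1) = 6 + 2 = 8)
t = -5 (t = 0 - 5 = -5)
(d*t + o)*778 = (-5*(-5) + 8)*778 = (25 + 8)*778 = 33*778 = 25674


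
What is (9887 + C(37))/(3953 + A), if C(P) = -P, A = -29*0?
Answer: 9850/3953 ≈ 2.4918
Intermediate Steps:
A = 0
(9887 + C(37))/(3953 + A) = (9887 - 1*37)/(3953 + 0) = (9887 - 37)/3953 = 9850*(1/3953) = 9850/3953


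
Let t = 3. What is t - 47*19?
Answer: -890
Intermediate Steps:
t - 47*19 = 3 - 47*19 = 3 - 893 = -890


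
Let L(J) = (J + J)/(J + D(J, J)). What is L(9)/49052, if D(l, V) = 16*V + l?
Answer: 1/441468 ≈ 2.2652e-6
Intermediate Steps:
D(l, V) = l + 16*V
L(J) = ⅑ (L(J) = (J + J)/(J + (J + 16*J)) = (2*J)/(J + 17*J) = (2*J)/((18*J)) = (2*J)*(1/(18*J)) = ⅑)
L(9)/49052 = (⅑)/49052 = (⅑)*(1/49052) = 1/441468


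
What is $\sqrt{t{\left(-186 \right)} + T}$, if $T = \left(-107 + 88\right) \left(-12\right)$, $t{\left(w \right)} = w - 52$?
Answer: $i \sqrt{10} \approx 3.1623 i$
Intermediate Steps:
$t{\left(w \right)} = -52 + w$ ($t{\left(w \right)} = w - 52 = -52 + w$)
$T = 228$ ($T = \left(-19\right) \left(-12\right) = 228$)
$\sqrt{t{\left(-186 \right)} + T} = \sqrt{\left(-52 - 186\right) + 228} = \sqrt{-238 + 228} = \sqrt{-10} = i \sqrt{10}$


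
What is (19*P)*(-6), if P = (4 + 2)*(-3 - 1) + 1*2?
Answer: 2508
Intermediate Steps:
P = -22 (P = 6*(-4) + 2 = -24 + 2 = -22)
(19*P)*(-6) = (19*(-22))*(-6) = -418*(-6) = 2508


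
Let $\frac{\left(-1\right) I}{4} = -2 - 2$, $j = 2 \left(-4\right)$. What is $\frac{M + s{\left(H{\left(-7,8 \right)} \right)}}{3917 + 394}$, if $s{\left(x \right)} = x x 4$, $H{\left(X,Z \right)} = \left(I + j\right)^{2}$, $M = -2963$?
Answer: $\frac{13421}{4311} \approx 3.1132$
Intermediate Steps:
$j = -8$
$I = 16$ ($I = - 4 \left(-2 - 2\right) = \left(-4\right) \left(-4\right) = 16$)
$H{\left(X,Z \right)} = 64$ ($H{\left(X,Z \right)} = \left(16 - 8\right)^{2} = 8^{2} = 64$)
$s{\left(x \right)} = 4 x^{2}$ ($s{\left(x \right)} = x^{2} \cdot 4 = 4 x^{2}$)
$\frac{M + s{\left(H{\left(-7,8 \right)} \right)}}{3917 + 394} = \frac{-2963 + 4 \cdot 64^{2}}{3917 + 394} = \frac{-2963 + 4 \cdot 4096}{4311} = \left(-2963 + 16384\right) \frac{1}{4311} = 13421 \cdot \frac{1}{4311} = \frac{13421}{4311}$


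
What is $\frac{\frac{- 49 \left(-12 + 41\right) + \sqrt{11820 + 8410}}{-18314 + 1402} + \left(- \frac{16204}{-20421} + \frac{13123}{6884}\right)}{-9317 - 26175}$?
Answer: $- \frac{236372345699}{3013597718799552} + \frac{17 \sqrt{70}}{600240704} \approx -7.8198 \cdot 10^{-5}$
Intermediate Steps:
$\frac{\frac{- 49 \left(-12 + 41\right) + \sqrt{11820 + 8410}}{-18314 + 1402} + \left(- \frac{16204}{-20421} + \frac{13123}{6884}\right)}{-9317 - 26175} = \frac{\frac{\left(-49\right) 29 + \sqrt{20230}}{-16912} + \left(\left(-16204\right) \left(- \frac{1}{20421}\right) + 13123 \cdot \frac{1}{6884}\right)}{-35492} = \left(\left(-1421 + 17 \sqrt{70}\right) \left(- \frac{1}{16912}\right) + \left(\frac{16204}{20421} + \frac{13123}{6884}\right)\right) \left(- \frac{1}{35492}\right) = \left(\left(\frac{203}{2416} - \frac{17 \sqrt{70}}{16912}\right) + \frac{379533119}{140578164}\right) \left(- \frac{1}{35492}\right) = \left(\frac{236372345699}{84909211056} - \frac{17 \sqrt{70}}{16912}\right) \left(- \frac{1}{35492}\right) = - \frac{236372345699}{3013597718799552} + \frac{17 \sqrt{70}}{600240704}$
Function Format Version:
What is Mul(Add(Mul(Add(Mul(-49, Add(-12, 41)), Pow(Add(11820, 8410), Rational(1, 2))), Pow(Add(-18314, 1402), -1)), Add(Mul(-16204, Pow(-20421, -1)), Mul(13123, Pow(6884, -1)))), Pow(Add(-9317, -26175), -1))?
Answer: Add(Rational(-236372345699, 3013597718799552), Mul(Rational(17, 600240704), Pow(70, Rational(1, 2)))) ≈ -7.8198e-5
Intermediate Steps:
Mul(Add(Mul(Add(Mul(-49, Add(-12, 41)), Pow(Add(11820, 8410), Rational(1, 2))), Pow(Add(-18314, 1402), -1)), Add(Mul(-16204, Pow(-20421, -1)), Mul(13123, Pow(6884, -1)))), Pow(Add(-9317, -26175), -1)) = Mul(Add(Mul(Add(Mul(-49, 29), Pow(20230, Rational(1, 2))), Pow(-16912, -1)), Add(Mul(-16204, Rational(-1, 20421)), Mul(13123, Rational(1, 6884)))), Pow(-35492, -1)) = Mul(Add(Mul(Add(-1421, Mul(17, Pow(70, Rational(1, 2)))), Rational(-1, 16912)), Add(Rational(16204, 20421), Rational(13123, 6884))), Rational(-1, 35492)) = Mul(Add(Add(Rational(203, 2416), Mul(Rational(-17, 16912), Pow(70, Rational(1, 2)))), Rational(379533119, 140578164)), Rational(-1, 35492)) = Mul(Add(Rational(236372345699, 84909211056), Mul(Rational(-17, 16912), Pow(70, Rational(1, 2)))), Rational(-1, 35492)) = Add(Rational(-236372345699, 3013597718799552), Mul(Rational(17, 600240704), Pow(70, Rational(1, 2))))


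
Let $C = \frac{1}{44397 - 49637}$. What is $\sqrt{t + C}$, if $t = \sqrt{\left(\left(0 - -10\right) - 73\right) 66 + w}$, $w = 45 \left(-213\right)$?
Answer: $\frac{\sqrt{-1310 + 20593200 i \sqrt{1527}}}{2620} \approx 7.6561 + 7.6561 i$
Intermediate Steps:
$w = -9585$
$C = - \frac{1}{5240}$ ($C = \frac{1}{-5240} = - \frac{1}{5240} \approx -0.00019084$)
$t = 3 i \sqrt{1527}$ ($t = \sqrt{\left(\left(0 - -10\right) - 73\right) 66 - 9585} = \sqrt{\left(\left(0 + 10\right) - 73\right) 66 - 9585} = \sqrt{\left(10 - 73\right) 66 - 9585} = \sqrt{\left(-63\right) 66 - 9585} = \sqrt{-4158 - 9585} = \sqrt{-13743} = 3 i \sqrt{1527} \approx 117.23 i$)
$\sqrt{t + C} = \sqrt{3 i \sqrt{1527} - \frac{1}{5240}} = \sqrt{- \frac{1}{5240} + 3 i \sqrt{1527}}$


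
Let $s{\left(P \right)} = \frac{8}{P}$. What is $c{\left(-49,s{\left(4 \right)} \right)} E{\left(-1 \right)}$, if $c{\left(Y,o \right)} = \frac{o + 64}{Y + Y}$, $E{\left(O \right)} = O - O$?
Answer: $0$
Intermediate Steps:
$E{\left(O \right)} = 0$
$c{\left(Y,o \right)} = \frac{64 + o}{2 Y}$
$c{\left(-49,s{\left(4 \right)} \right)} E{\left(-1 \right)} = \frac{64 + \frac{8}{4}}{2 \left(-49\right)} 0 = \frac{1}{2} \left(- \frac{1}{49}\right) \left(64 + 8 \cdot \frac{1}{4}\right) 0 = \frac{1}{2} \left(- \frac{1}{49}\right) \left(64 + 2\right) 0 = \frac{1}{2} \left(- \frac{1}{49}\right) 66 \cdot 0 = \left(- \frac{33}{49}\right) 0 = 0$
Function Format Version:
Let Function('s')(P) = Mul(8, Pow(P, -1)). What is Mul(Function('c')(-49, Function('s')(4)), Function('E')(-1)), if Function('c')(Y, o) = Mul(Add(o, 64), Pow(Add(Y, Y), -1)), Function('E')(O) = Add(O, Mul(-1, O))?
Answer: 0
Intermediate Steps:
Function('E')(O) = 0
Function('c')(Y, o) = Mul(Rational(1, 2), Pow(Y, -1), Add(64, o)) (Function('c')(Y, o) = Mul(Add(64, o), Pow(Mul(2, Y), -1)) = Mul(Add(64, o), Mul(Rational(1, 2), Pow(Y, -1))) = Mul(Rational(1, 2), Pow(Y, -1), Add(64, o)))
Mul(Function('c')(-49, Function('s')(4)), Function('E')(-1)) = Mul(Mul(Rational(1, 2), Pow(-49, -1), Add(64, Mul(8, Pow(4, -1)))), 0) = Mul(Mul(Rational(1, 2), Rational(-1, 49), Add(64, Mul(8, Rational(1, 4)))), 0) = Mul(Mul(Rational(1, 2), Rational(-1, 49), Add(64, 2)), 0) = Mul(Mul(Rational(1, 2), Rational(-1, 49), 66), 0) = Mul(Rational(-33, 49), 0) = 0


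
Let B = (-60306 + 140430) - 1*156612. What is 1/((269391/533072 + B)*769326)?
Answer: -266536/15683995955656935 ≈ -1.6994e-11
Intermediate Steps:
B = -76488 (B = 80124 - 156612 = -76488)
1/((269391/533072 + B)*769326) = 1/(269391/533072 - 76488*769326) = (1/769326)/(269391*(1/533072) - 76488) = (1/769326)/(269391/533072 - 76488) = (1/769326)/(-40773341745/533072) = -533072/40773341745*1/769326 = -266536/15683995955656935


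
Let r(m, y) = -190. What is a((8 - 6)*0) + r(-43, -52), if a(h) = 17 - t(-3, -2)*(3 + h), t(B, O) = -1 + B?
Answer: -161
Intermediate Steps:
a(h) = 29 + 4*h (a(h) = 17 - (-1 - 3)*(3 + h) = 17 - (-4)*(3 + h) = 17 - (-12 - 4*h) = 17 + (12 + 4*h) = 29 + 4*h)
a((8 - 6)*0) + r(-43, -52) = (29 + 4*((8 - 6)*0)) - 190 = (29 + 4*(2*0)) - 190 = (29 + 4*0) - 190 = (29 + 0) - 190 = 29 - 190 = -161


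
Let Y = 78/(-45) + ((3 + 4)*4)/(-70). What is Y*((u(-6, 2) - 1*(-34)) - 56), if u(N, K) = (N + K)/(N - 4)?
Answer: 1152/25 ≈ 46.080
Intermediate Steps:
u(N, K) = (K + N)/(-4 + N)
Y = -32/15 (Y = 78*(-1/45) + (7*4)*(-1/70) = -26/15 + 28*(-1/70) = -26/15 - ⅖ = -32/15 ≈ -2.1333)
Y*((u(-6, 2) - 1*(-34)) - 56) = -32*(((2 - 6)/(-4 - 6) - 1*(-34)) - 56)/15 = -32*((-4/(-10) + 34) - 56)/15 = -32*((-⅒*(-4) + 34) - 56)/15 = -32*((⅖ + 34) - 56)/15 = -32*(172/5 - 56)/15 = -32/15*(-108/5) = 1152/25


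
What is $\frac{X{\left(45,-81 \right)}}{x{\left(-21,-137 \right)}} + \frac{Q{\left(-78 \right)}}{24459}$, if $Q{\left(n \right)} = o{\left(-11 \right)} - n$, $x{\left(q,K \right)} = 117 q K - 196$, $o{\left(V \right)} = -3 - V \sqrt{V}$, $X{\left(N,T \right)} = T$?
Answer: $\frac{7749932}{2742775189} + \frac{11 i \sqrt{11}}{24459} \approx 0.0028256 + 0.0014916 i$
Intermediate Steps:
$o{\left(V \right)} = -3 - V^{\frac{3}{2}}$
$x{\left(q,K \right)} = -196 + 117 K q$ ($x{\left(q,K \right)} = 117 K q - 196 = -196 + 117 K q$)
$Q{\left(n \right)} = -3 - n + 11 i \sqrt{11}$ ($Q{\left(n \right)} = \left(-3 - \left(-11\right)^{\frac{3}{2}}\right) - n = \left(-3 - - 11 i \sqrt{11}\right) - n = \left(-3 + 11 i \sqrt{11}\right) - n = -3 - n + 11 i \sqrt{11}$)
$\frac{X{\left(45,-81 \right)}}{x{\left(-21,-137 \right)}} + \frac{Q{\left(-78 \right)}}{24459} = - \frac{81}{-196 + 117 \left(-137\right) \left(-21\right)} + \frac{-3 - -78 + 11 i \sqrt{11}}{24459} = - \frac{81}{-196 + 336609} + \left(-3 + 78 + 11 i \sqrt{11}\right) \frac{1}{24459} = - \frac{81}{336413} + \left(75 + 11 i \sqrt{11}\right) \frac{1}{24459} = \left(-81\right) \frac{1}{336413} + \left(\frac{25}{8153} + \frac{11 i \sqrt{11}}{24459}\right) = - \frac{81}{336413} + \left(\frac{25}{8153} + \frac{11 i \sqrt{11}}{24459}\right) = \frac{7749932}{2742775189} + \frac{11 i \sqrt{11}}{24459}$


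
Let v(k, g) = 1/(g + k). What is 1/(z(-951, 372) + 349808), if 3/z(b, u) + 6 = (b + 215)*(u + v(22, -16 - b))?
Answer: 262025422/91658588816105 ≈ 2.8587e-6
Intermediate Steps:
z(b, u) = 3/(-6 + (215 + b)*(u + 1/(6 - b))) (z(b, u) = 3/(-6 + (b + 215)*(u + 1/((-16 - b) + 22))) = 3/(-6 + (215 + b)*(u + 1/(6 - b))))
1/(z(-951, 372) + 349808) = 1/(3*(-6 - 951)/(-215 - 1*(-951) + (-6 - 951)*(-6 + 215*372 - 951*372)) + 349808) = 1/(3*(-957)/(-215 + 951 - 957*(-6 + 79980 - 353772)) + 349808) = 1/(3*(-957)/(-215 + 951 - 957*(-273798)) + 349808) = 1/(3*(-957)/(-215 + 951 + 262024686) + 349808) = 1/(3*(-957)/262025422 + 349808) = 1/(3*(1/262025422)*(-957) + 349808) = 1/(-2871/262025422 + 349808) = 1/(91658588816105/262025422) = 262025422/91658588816105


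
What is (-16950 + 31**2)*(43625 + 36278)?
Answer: -1277569067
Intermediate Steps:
(-16950 + 31**2)*(43625 + 36278) = (-16950 + 961)*79903 = -15989*79903 = -1277569067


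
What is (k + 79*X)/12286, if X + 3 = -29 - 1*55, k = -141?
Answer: -3507/6143 ≈ -0.57089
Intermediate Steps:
X = -87 (X = -3 + (-29 - 1*55) = -3 + (-29 - 55) = -3 - 84 = -87)
(k + 79*X)/12286 = (-141 + 79*(-87))/12286 = (-141 - 6873)*(1/12286) = -7014*1/12286 = -3507/6143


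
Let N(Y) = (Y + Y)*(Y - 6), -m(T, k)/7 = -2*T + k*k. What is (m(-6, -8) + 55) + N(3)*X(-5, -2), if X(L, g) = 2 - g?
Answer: -549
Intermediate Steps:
m(T, k) = -7*k² + 14*T (m(T, k) = -7*(-2*T + k*k) = -7*(-2*T + k²) = -7*(k² - 2*T) = -7*k² + 14*T)
N(Y) = 2*Y*(-6 + Y) (N(Y) = (2*Y)*(-6 + Y) = 2*Y*(-6 + Y))
(m(-6, -8) + 55) + N(3)*X(-5, -2) = ((-7*(-8)² + 14*(-6)) + 55) + (2*3*(-6 + 3))*(2 - 1*(-2)) = ((-7*64 - 84) + 55) + (2*3*(-3))*(2 + 2) = ((-448 - 84) + 55) - 18*4 = (-532 + 55) - 72 = -477 - 72 = -549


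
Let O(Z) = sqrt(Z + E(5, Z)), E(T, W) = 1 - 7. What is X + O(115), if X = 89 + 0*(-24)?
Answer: 89 + sqrt(109) ≈ 99.440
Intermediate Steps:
E(T, W) = -6
O(Z) = sqrt(-6 + Z) (O(Z) = sqrt(Z - 6) = sqrt(-6 + Z))
X = 89 (X = 89 + 0 = 89)
X + O(115) = 89 + sqrt(-6 + 115) = 89 + sqrt(109)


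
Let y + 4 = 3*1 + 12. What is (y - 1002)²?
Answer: 982081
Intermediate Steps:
y = 11 (y = -4 + (3*1 + 12) = -4 + (3 + 12) = -4 + 15 = 11)
(y - 1002)² = (11 - 1002)² = (-991)² = 982081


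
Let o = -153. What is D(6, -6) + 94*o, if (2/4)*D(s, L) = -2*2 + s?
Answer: -14378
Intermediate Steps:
D(s, L) = -8 + 2*s (D(s, L) = 2*(-2*2 + s) = 2*(-4 + s) = -8 + 2*s)
D(6, -6) + 94*o = (-8 + 2*6) + 94*(-153) = (-8 + 12) - 14382 = 4 - 14382 = -14378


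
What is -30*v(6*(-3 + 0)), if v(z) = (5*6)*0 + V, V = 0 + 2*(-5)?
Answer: 300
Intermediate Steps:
V = -10 (V = 0 - 10 = -10)
v(z) = -10 (v(z) = (5*6)*0 - 10 = 30*0 - 10 = 0 - 10 = -10)
-30*v(6*(-3 + 0)) = -30*(-10) = 300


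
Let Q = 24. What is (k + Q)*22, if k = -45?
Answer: -462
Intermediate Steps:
(k + Q)*22 = (-45 + 24)*22 = -21*22 = -462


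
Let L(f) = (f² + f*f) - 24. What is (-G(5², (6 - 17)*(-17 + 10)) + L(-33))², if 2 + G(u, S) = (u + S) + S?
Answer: 3908529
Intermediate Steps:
G(u, S) = -2 + u + 2*S (G(u, S) = -2 + ((u + S) + S) = -2 + ((S + u) + S) = -2 + (u + 2*S) = -2 + u + 2*S)
L(f) = -24 + 2*f² (L(f) = (f² + f²) - 24 = 2*f² - 24 = -24 + 2*f²)
(-G(5², (6 - 17)*(-17 + 10)) + L(-33))² = (-(-2 + 5² + 2*((6 - 17)*(-17 + 10))) + (-24 + 2*(-33)²))² = (-(-2 + 25 + 2*(-11*(-7))) + (-24 + 2*1089))² = (-(-2 + 25 + 2*77) + (-24 + 2178))² = (-(-2 + 25 + 154) + 2154)² = (-1*177 + 2154)² = (-177 + 2154)² = 1977² = 3908529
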